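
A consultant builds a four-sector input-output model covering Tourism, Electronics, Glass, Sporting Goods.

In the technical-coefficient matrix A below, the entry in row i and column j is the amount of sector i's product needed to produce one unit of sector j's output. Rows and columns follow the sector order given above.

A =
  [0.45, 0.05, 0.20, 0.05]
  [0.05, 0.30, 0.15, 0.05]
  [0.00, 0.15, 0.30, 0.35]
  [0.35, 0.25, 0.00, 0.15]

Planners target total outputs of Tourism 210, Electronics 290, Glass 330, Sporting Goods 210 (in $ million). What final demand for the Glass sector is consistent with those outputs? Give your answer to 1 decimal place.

d_3 = 114.0

I − A =
  [   0.55    -0.05    -0.20    -0.05]
  [  -0.05     0.70    -0.15    -0.05]
  [   0.00    -0.15     0.70    -0.35]
  [  -0.35    -0.25     0.00     0.85]
d = (I − A) x:
  d_1 = (+0.55)·210 + (-0.05)·290 + (-0.20)·330 + (-0.05)·210 = 24.5
  d_2 = (-0.05)·210 + (+0.70)·290 + (-0.15)·330 + (-0.05)·210 = 132.5
  d_3 = (+0.00)·210 + (-0.15)·290 + (+0.70)·330 + (-0.35)·210 = 114.0
  d_4 = (-0.35)·210 + (-0.25)·290 + (+0.00)·330 + (+0.85)·210 = 32.5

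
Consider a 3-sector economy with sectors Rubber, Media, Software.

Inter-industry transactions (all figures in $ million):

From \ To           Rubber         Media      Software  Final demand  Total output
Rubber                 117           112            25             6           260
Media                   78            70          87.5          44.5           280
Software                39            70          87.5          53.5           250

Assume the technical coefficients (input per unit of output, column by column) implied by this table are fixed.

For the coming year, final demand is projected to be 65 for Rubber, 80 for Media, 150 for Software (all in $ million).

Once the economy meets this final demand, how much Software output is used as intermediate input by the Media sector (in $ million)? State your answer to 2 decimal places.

Technical coefficients a_ij = z_ij / X_j:
  a_11 = 117/260 = 0.45, a_21 = 78/260 = 0.30, a_31 = 39/260 = 0.15
  a_12 = 112/280 = 0.40, a_22 = 70/280 = 0.25, a_32 = 70/280 = 0.25
  a_13 = 25/250 = 0.10, a_23 = 87.5/250 = 0.35, a_33 = 87.5/250 = 0.35
I − A =
  [   0.55    -0.40    -0.10]
  [  -0.30     0.75    -0.35]
  [  -0.15    -0.25     0.65]
Cofactors of I−A, C_ij = (−1)^(i+j)·(minor ij) (rows/columns in the sector order above):
  C_11 = (0.75)(0.65) − (-0.35)(-0.25) = 0.4000
  C_12 = −[(-0.30)(0.65) − (-0.35)(-0.15)] = 0.2475
  C_13 = (-0.30)(-0.25) − (0.75)(-0.15) = 0.1875
  C_21 = −[(-0.40)(0.65) − (-0.10)(-0.25)] = 0.2850
  C_22 = (0.55)(0.65) − (-0.10)(-0.15) = 0.3425
  C_23 = −[(0.55)(-0.25) − (-0.40)(-0.15)] = 0.1975
  C_31 = (-0.40)(-0.35) − (-0.10)(0.75) = 0.2150
  C_32 = −[(0.55)(-0.35) − (-0.10)(-0.30)] = 0.2225
  C_33 = (0.55)(0.75) − (-0.40)(-0.30) = 0.2925
det(I−A) = Σ_j (I−A)_1j·C_1j = (0.55)(0.4000) + (-0.40)(0.2475) + (-0.10)(0.1875) = 0.10225
adj(I−A) = Cᵀ =
  [ 0.4000   0.2850   0.2150]
  [ 0.2475   0.3425   0.2225]
  [ 0.1875   0.1975   0.2925]
(I − A)⁻¹ = adj(I−A) / det(I−A) ≈
  [   3.9120     2.7873     2.1027]
  [   2.4205     3.3496     2.1760]
  [   1.8337     1.9315     2.8606]
First solve x = (I − A)⁻¹ d = adj(I−A)·d / det(I−A); in particular x_2 = (0.2475·65 + 0.3425·80 + 0.2225·150) / 0.10225 = 76.8625 / 0.10225 ≈ 751.7115.
Intermediate flow from 3 to 2: z_32 = a_32 · x_2 = 0.25 × 76.8625 / 0.10225 = 19.215625 / 0.10225 ≈ 187.93.

z_32 = 187.93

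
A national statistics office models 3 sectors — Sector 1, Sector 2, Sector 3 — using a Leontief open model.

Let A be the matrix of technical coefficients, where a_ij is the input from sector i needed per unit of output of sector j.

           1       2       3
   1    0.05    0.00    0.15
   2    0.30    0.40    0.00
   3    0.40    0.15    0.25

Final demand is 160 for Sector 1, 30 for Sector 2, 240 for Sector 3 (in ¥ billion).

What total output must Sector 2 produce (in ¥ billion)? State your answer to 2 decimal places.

x_2 = 172.51

I − A =
  [   0.95     0.00    -0.15]
  [  -0.30     0.60     0.00]
  [  -0.40    -0.15     0.75]
Cofactors of I−A, C_ij = (−1)^(i+j)·(minor ij) (rows/columns in the sector order above):
  C_11 = (0.60)(0.75) − (0.00)(-0.15) = 0.4500
  C_12 = −[(-0.30)(0.75) − (0.00)(-0.40)] = 0.2250
  C_13 = (-0.30)(-0.15) − (0.60)(-0.40) = 0.2850
  C_21 = −[(0.00)(0.75) − (-0.15)(-0.15)] = 0.0225
  C_22 = (0.95)(0.75) − (-0.15)(-0.40) = 0.6525
  C_23 = −[(0.95)(-0.15) − (0.00)(-0.40)] = 0.1425
  C_31 = (0.00)(0.00) − (-0.15)(0.60) = 0.0900
  C_32 = −[(0.95)(0.00) − (-0.15)(-0.30)] = 0.0450
  C_33 = (0.95)(0.60) − (0.00)(-0.30) = 0.5700
det(I−A) = Σ_j (I−A)_1j·C_1j = (0.95)(0.4500) + (0.00)(0.2250) + (-0.15)(0.2850) = 0.38475
adj(I−A) = Cᵀ =
  [ 0.4500   0.0225   0.0900]
  [ 0.2250   0.6525   0.0450]
  [ 0.2850   0.1425   0.5700]
(I − A)⁻¹ = adj(I−A) / det(I−A) ≈
  [   1.1696     0.0585     0.2339]
  [   0.5848     1.6959     0.1170]
  [   0.7407     0.3704     1.4815]
x = (I − A)⁻¹ d = adj(I−A)·d / det(I−A), with det(I−A) = 0.38475:
  x_1 = (0.4500·160 + 0.0225·30 + 0.0900·240) / 0.38475 = 94.275 / 0.38475 ≈ 245.03
  x_2 = (0.2250·160 + 0.6525·30 + 0.0450·240) / 0.38475 = 66.375 / 0.38475 ≈ 172.51
  x_3 = (0.2850·160 + 0.1425·30 + 0.5700·240) / 0.38475 = 186.675 / 0.38475 ≈ 485.19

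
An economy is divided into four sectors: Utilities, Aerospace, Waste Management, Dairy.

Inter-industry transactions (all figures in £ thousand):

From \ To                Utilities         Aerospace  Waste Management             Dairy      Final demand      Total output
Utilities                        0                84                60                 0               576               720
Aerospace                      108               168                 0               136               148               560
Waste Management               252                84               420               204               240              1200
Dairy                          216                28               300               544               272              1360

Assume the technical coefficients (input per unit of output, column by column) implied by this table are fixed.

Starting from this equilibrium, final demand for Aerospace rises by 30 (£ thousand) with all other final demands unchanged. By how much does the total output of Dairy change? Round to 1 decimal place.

Technical coefficients a_ij = z_ij / X_j:
  a_UU = 0/720 = 0.00, a_AU = 108/720 = 0.15, a_WU = 252/720 = 0.35, a_DU = 216/720 = 0.30
  a_UA = 84/560 = 0.15, a_AA = 168/560 = 0.30, a_WA = 84/560 = 0.15, a_DA = 28/560 = 0.05
  a_UW = 60/1200 = 0.05, a_AW = 0/1200 = 0.00, a_WW = 420/1200 = 0.35, a_DW = 300/1200 = 0.25
  a_UD = 0/1360 = 0.00, a_AD = 136/1360 = 0.10, a_WD = 204/1360 = 0.15, a_DD = 544/1360 = 0.40
I − A =
  [   1.00    -0.15    -0.05     0.00]
  [  -0.15     0.70     0.00    -0.10]
  [  -0.35    -0.15     0.65    -0.15]
  [  -0.30    -0.05    -0.25     0.60]
Compute the cofactors C_ij = (−1)^(i+j)·(3×3 minor ij) of I−A; the adjugate is their transpose:
adj(I−A) = Cᵀ =
  [ 0.239750   0.057750   0.024500   0.015750]
  [ 0.081125   0.339750   0.031000   0.064375]
  [ 0.195875   0.135750   0.397000   0.121875]
  [ 0.208250   0.113750   0.180250   0.427000]
det(I−A) = Σ_j (I−A)_1j·C_1j = (1.00)(0.239750) + (-0.15)(0.081125) + (-0.05)(0.195875) + (0.00)(0.208250) = 0.2177875
(I − A)⁻¹ = adj(I−A) / det(I−A) ≈
  [   1.1008     0.2652     0.1125     0.0723]
  [   0.3725     1.5600     0.1423     0.2956]
  [   0.8994     0.6233     1.8229     0.5596]
  [   0.9562     0.5223     0.8276     1.9606]
Δx = (I − A)⁻¹ Δd with Δd having +30 in the Aerospace component and 0 elsewhere.
So Δx_D = L_DA · (+30), where L_DA = adj(I−A)_DA / det(I−A) = 0.113750 / 0.2177875.
Δx_D = 0.113750 × (+30) / 0.2177875 = 3.4125 / 0.2177875 ≈ 15.7.

Δx_D = 15.7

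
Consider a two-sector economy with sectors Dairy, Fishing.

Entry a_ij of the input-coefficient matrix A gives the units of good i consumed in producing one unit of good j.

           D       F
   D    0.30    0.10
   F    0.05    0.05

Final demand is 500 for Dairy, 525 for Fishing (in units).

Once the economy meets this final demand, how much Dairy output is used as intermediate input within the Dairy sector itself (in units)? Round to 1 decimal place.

z_DD = 239.8

I − A =
  [   0.70    -0.10]
  [  -0.05     0.95]
det(I−A) = (0.70)(0.95) − (-0.10)(-0.05) = 0.6600
adj(I−A) = [[0.95, 0.10], [0.05, 0.70]]
(I − A)⁻¹ = adj(I−A) / det(I−A) ≈
  [   1.4394     0.1515]
  [   0.0758     1.0606]
First solve x = (I − A)⁻¹ d = adj(I−A)·d / det(I−A); in particular x_D = (0.95·500 + 0.10·525) / 0.6600 = 527.50 / 0.6600 ≈ 799.242.
Intermediate flow from D to D: z_DD = a_DD · x_D = 0.30 × 527.50 / 0.6600 = 158.25 / 0.6600 ≈ 239.8.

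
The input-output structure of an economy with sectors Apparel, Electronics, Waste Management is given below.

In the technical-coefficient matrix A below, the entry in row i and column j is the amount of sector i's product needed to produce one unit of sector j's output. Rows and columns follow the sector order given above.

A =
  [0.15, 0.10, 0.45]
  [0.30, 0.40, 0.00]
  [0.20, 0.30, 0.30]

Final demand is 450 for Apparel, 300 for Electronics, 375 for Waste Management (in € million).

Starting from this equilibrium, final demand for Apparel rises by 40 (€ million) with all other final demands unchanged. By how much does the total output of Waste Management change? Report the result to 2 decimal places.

I − A =
  [   0.85    -0.10    -0.45]
  [  -0.30     0.60     0.00]
  [  -0.20    -0.30     0.70]
Cofactors of I−A, C_ij = (−1)^(i+j)·(minor ij) (rows/columns in the sector order above):
  C_11 = (0.60)(0.70) − (0.00)(-0.30) = 0.4200
  C_12 = −[(-0.30)(0.70) − (0.00)(-0.20)] = 0.2100
  C_13 = (-0.30)(-0.30) − (0.60)(-0.20) = 0.2100
  C_21 = −[(-0.10)(0.70) − (-0.45)(-0.30)] = 0.2050
  C_22 = (0.85)(0.70) − (-0.45)(-0.20) = 0.5050
  C_23 = −[(0.85)(-0.30) − (-0.10)(-0.20)] = 0.2750
  C_31 = (-0.10)(0.00) − (-0.45)(0.60) = 0.2700
  C_32 = −[(0.85)(0.00) − (-0.45)(-0.30)] = 0.1350
  C_33 = (0.85)(0.60) − (-0.10)(-0.30) = 0.4800
det(I−A) = Σ_j (I−A)_1j·C_1j = (0.85)(0.4200) + (-0.10)(0.2100) + (-0.45)(0.2100) = 0.2415
adj(I−A) = Cᵀ =
  [ 0.4200   0.2050   0.2700]
  [ 0.2100   0.5050   0.1350]
  [ 0.2100   0.2750   0.4800]
(I − A)⁻¹ = adj(I−A) / det(I−A) ≈
  [   1.7391     0.8489     1.1180]
  [   0.8696     2.0911     0.5590]
  [   0.8696     1.1387     1.9876]
Δx = (I − A)⁻¹ Δd with Δd having +40 in the Apparel component and 0 elsewhere.
So Δx_W = L_WA · (+40), where L_WA = adj(I−A)_WA / det(I−A) = 0.2100 / 0.2415.
Δx_W = 0.2100 × (+40) / 0.2415 = 8.40 / 0.2415 ≈ 34.78.

Δx_W = 34.78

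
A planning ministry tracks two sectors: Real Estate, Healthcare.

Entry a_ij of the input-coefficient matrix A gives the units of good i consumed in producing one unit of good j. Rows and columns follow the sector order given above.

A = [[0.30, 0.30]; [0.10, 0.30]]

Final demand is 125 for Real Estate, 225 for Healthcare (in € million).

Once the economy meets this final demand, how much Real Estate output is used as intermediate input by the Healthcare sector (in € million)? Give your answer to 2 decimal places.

z_12 = 110.87

I − A =
  [   0.70    -0.30]
  [  -0.10     0.70]
det(I−A) = (0.70)(0.70) − (-0.30)(-0.10) = 0.4600
adj(I−A) = [[0.70, 0.30], [0.10, 0.70]]
(I − A)⁻¹ = adj(I−A) / det(I−A) ≈
  [   1.5217     0.6522]
  [   0.2174     1.5217]
First solve x = (I − A)⁻¹ d = adj(I−A)·d / det(I−A); in particular x_2 = (0.10·125 + 0.70·225) / 0.4600 = 170.00 / 0.4600 ≈ 369.5652.
Intermediate flow from 1 to 2: z_12 = a_12 · x_2 = 0.30 × 170.00 / 0.4600 = 51.00 / 0.4600 ≈ 110.87.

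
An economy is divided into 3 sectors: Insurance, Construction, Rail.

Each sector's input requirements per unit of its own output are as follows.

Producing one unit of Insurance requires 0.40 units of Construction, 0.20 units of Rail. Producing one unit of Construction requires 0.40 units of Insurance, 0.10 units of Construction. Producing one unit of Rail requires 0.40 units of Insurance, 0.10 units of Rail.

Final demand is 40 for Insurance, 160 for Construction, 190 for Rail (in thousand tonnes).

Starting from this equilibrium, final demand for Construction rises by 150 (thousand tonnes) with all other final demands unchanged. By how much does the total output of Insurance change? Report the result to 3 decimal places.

I − A =
  [   1.00    -0.40    -0.40]
  [  -0.40     0.90     0.00]
  [  -0.20     0.00     0.90]
Cofactors of I−A, C_ij = (−1)^(i+j)·(minor ij) (rows/columns in the sector order above):
  C_11 = (0.90)(0.90) − (0.00)(0.00) = 0.8100
  C_12 = −[(-0.40)(0.90) − (0.00)(-0.20)] = 0.3600
  C_13 = (-0.40)(0.00) − (0.90)(-0.20) = 0.1800
  C_21 = −[(-0.40)(0.90) − (-0.40)(0.00)] = 0.3600
  C_22 = (1.00)(0.90) − (-0.40)(-0.20) = 0.8200
  C_23 = −[(1.00)(0.00) − (-0.40)(-0.20)] = 0.0800
  C_31 = (-0.40)(0.00) − (-0.40)(0.90) = 0.3600
  C_32 = −[(1.00)(0.00) − (-0.40)(-0.40)] = 0.1600
  C_33 = (1.00)(0.90) − (-0.40)(-0.40) = 0.7400
det(I−A) = Σ_j (I−A)_1j·C_1j = (1.00)(0.8100) + (-0.40)(0.3600) + (-0.40)(0.1800) = 0.5940
adj(I−A) = Cᵀ =
  [ 0.8100   0.3600   0.3600]
  [ 0.3600   0.8200   0.1600]
  [ 0.1800   0.0800   0.7400]
(I − A)⁻¹ = adj(I−A) / det(I−A) ≈
  [   1.3636     0.6061     0.6061]
  [   0.6061     1.3805     0.2694]
  [   0.3030     0.1347     1.2458]
Δx = (I − A)⁻¹ Δd with Δd having +150 in the Construction component and 0 elsewhere.
So Δx_1 = L_12 · (+150), where L_12 = adj(I−A)_12 / det(I−A) = 0.3600 / 0.5940.
Δx_1 = 0.3600 × (+150) / 0.5940 = 54.00 / 0.5940 ≈ 90.909.

Δx_1 = 90.909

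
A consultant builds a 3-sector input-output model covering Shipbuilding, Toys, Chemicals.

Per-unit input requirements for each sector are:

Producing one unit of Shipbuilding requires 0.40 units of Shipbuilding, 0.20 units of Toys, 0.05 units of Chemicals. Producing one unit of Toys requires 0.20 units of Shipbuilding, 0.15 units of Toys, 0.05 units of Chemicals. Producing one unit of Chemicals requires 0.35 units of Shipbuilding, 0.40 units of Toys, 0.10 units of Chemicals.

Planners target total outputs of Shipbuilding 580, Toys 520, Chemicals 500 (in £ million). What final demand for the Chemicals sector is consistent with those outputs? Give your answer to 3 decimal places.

d_3 = 395.000

I − A =
  [   0.60    -0.20    -0.35]
  [  -0.20     0.85    -0.40]
  [  -0.05    -0.05     0.90]
d = (I − A) x:
  d_1 = (+0.60)·580 + (-0.20)·520 + (-0.35)·500 = 69.000
  d_2 = (-0.20)·580 + (+0.85)·520 + (-0.40)·500 = 126.000
  d_3 = (-0.05)·580 + (-0.05)·520 + (+0.90)·500 = 395.000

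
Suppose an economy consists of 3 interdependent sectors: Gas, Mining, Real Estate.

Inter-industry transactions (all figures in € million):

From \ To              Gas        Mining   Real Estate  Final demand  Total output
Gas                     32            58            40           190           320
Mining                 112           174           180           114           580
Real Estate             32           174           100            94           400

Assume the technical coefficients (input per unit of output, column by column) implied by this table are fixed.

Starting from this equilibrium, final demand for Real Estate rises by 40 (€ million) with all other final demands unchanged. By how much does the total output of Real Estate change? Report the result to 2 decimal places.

Technical coefficients a_ij = z_ij / X_j:
  a_11 = 32/320 = 0.10, a_21 = 112/320 = 0.35, a_31 = 32/320 = 0.10
  a_12 = 58/580 = 0.10, a_22 = 174/580 = 0.30, a_32 = 174/580 = 0.30
  a_13 = 40/400 = 0.10, a_23 = 180/400 = 0.45, a_33 = 100/400 = 0.25
I − A =
  [   0.90    -0.10    -0.10]
  [  -0.35     0.70    -0.45]
  [  -0.10    -0.30     0.75]
Cofactors of I−A, C_ij = (−1)^(i+j)·(minor ij) (rows/columns in the sector order above):
  C_11 = (0.70)(0.75) − (-0.45)(-0.30) = 0.3900
  C_12 = −[(-0.35)(0.75) − (-0.45)(-0.10)] = 0.3075
  C_13 = (-0.35)(-0.30) − (0.70)(-0.10) = 0.1750
  C_21 = −[(-0.10)(0.75) − (-0.10)(-0.30)] = 0.1050
  C_22 = (0.90)(0.75) − (-0.10)(-0.10) = 0.6650
  C_23 = −[(0.90)(-0.30) − (-0.10)(-0.10)] = 0.2800
  C_31 = (-0.10)(-0.45) − (-0.10)(0.70) = 0.1150
  C_32 = −[(0.90)(-0.45) − (-0.10)(-0.35)] = 0.4400
  C_33 = (0.90)(0.70) − (-0.10)(-0.35) = 0.5950
det(I−A) = Σ_j (I−A)_1j·C_1j = (0.90)(0.3900) + (-0.10)(0.3075) + (-0.10)(0.1750) = 0.30275
adj(I−A) = Cᵀ =
  [ 0.3900   0.1050   0.1150]
  [ 0.3075   0.6650   0.4400]
  [ 0.1750   0.2800   0.5950]
(I − A)⁻¹ = adj(I−A) / det(I−A) ≈
  [   1.2882     0.3468     0.3799]
  [   1.0157     2.1965     1.4533]
  [   0.5780     0.9249     1.9653]
Δx = (I − A)⁻¹ Δd with Δd having +40 in the Real Estate component and 0 elsewhere.
So Δx_3 = L_33 · (+40), where L_33 = adj(I−A)_33 / det(I−A) = 0.5950 / 0.30275.
Δx_3 = 0.5950 × (+40) / 0.30275 = 23.80 / 0.30275 ≈ 78.61.

Δx_3 = 78.61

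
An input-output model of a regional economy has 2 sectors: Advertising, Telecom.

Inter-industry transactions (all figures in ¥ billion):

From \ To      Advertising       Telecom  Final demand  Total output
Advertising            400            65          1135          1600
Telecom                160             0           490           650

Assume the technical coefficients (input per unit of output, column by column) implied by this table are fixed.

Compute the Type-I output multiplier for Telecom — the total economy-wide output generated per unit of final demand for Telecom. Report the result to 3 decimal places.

m_T = 1.149

Technical coefficients a_ij = z_ij / X_j:
  a_AA = 400/1600 = 0.25, a_TA = 160/1600 = 0.10
  a_AT = 65/650 = 0.10, a_TT = 0/650 = 0.00
I − A =
  [   0.75    -0.10]
  [  -0.10     1.00]
det(I−A) = (0.75)(1.00) − (-0.10)(-0.10) = 0.7400
adj(I−A) = [[1.00, 0.10], [0.10, 0.75]]
(I − A)⁻¹ = adj(I−A) / det(I−A) ≈
  [   1.3514     0.1351]
  [   0.1351     1.0135]
The output multiplier for sector j is the column-j sum of the Leontief inverse (I − A)⁻¹ = adj(I−A) / det(I−A).
Column T of adj(I−A): (0.10, 0.75); det(I−A) = 0.7400.
m_T = (0.10 + 0.75) / 0.7400 = 0.85 / 0.7400 ≈ 1.149.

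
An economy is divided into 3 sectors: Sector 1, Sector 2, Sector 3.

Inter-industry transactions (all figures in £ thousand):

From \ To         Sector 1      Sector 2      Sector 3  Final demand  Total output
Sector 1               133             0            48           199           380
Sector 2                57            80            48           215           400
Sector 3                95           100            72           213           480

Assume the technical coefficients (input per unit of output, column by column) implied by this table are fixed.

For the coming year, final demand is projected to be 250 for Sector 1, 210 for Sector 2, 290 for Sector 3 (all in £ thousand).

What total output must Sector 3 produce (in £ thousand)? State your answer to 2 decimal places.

Technical coefficients a_ij = z_ij / X_j:
  a_11 = 133/380 = 0.35, a_21 = 57/380 = 0.15, a_31 = 95/380 = 0.25
  a_12 = 0/400 = 0.00, a_22 = 80/400 = 0.20, a_32 = 100/400 = 0.25
  a_13 = 48/480 = 0.10, a_23 = 48/480 = 0.10, a_33 = 72/480 = 0.15
I − A =
  [   0.65     0.00    -0.10]
  [  -0.15     0.80    -0.10]
  [  -0.25    -0.25     0.85]
Cofactors of I−A, C_ij = (−1)^(i+j)·(minor ij) (rows/columns in the sector order above):
  C_11 = (0.80)(0.85) − (-0.10)(-0.25) = 0.6550
  C_12 = −[(-0.15)(0.85) − (-0.10)(-0.25)] = 0.1525
  C_13 = (-0.15)(-0.25) − (0.80)(-0.25) = 0.2375
  C_21 = −[(0.00)(0.85) − (-0.10)(-0.25)] = 0.0250
  C_22 = (0.65)(0.85) − (-0.10)(-0.25) = 0.5275
  C_23 = −[(0.65)(-0.25) − (0.00)(-0.25)] = 0.1625
  C_31 = (0.00)(-0.10) − (-0.10)(0.80) = 0.0800
  C_32 = −[(0.65)(-0.10) − (-0.10)(-0.15)] = 0.0800
  C_33 = (0.65)(0.80) − (0.00)(-0.15) = 0.5200
det(I−A) = Σ_j (I−A)_1j·C_1j = (0.65)(0.6550) + (0.00)(0.1525) + (-0.10)(0.2375) = 0.4020
adj(I−A) = Cᵀ =
  [ 0.6550   0.0250   0.0800]
  [ 0.1525   0.5275   0.0800]
  [ 0.2375   0.1625   0.5200]
(I − A)⁻¹ = adj(I−A) / det(I−A) ≈
  [   1.6294     0.0622     0.1990]
  [   0.3794     1.3122     0.1990]
  [   0.5908     0.4042     1.2935]
x = (I − A)⁻¹ d = adj(I−A)·d / det(I−A), with det(I−A) = 0.4020:
  x_1 = (0.6550·250 + 0.0250·210 + 0.0800·290) / 0.4020 = 192.20 / 0.4020 ≈ 478.11
  x_2 = (0.1525·250 + 0.5275·210 + 0.0800·290) / 0.4020 = 172.10 / 0.4020 ≈ 428.11
  x_3 = (0.2375·250 + 0.1625·210 + 0.5200·290) / 0.4020 = 244.30 / 0.4020 ≈ 607.71

x_3 = 607.71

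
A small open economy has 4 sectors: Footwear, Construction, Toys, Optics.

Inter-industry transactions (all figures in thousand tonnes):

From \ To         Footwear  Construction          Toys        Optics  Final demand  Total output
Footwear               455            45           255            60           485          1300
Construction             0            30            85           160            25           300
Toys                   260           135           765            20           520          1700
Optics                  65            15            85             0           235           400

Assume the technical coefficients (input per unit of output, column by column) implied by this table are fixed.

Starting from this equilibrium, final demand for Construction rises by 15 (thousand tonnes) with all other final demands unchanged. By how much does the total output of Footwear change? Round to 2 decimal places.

Δx_F = 9.24

Technical coefficients a_ij = z_ij / X_j:
  a_FF = 455/1300 = 0.35, a_CF = 0/1300 = 0.00, a_TF = 260/1300 = 0.20, a_OF = 65/1300 = 0.05
  a_FC = 45/300 = 0.15, a_CC = 30/300 = 0.10, a_TC = 135/300 = 0.45, a_OC = 15/300 = 0.05
  a_FT = 255/1700 = 0.15, a_CT = 85/1700 = 0.05, a_TT = 765/1700 = 0.45, a_OT = 85/1700 = 0.05
  a_FO = 60/400 = 0.15, a_CO = 160/400 = 0.40, a_TO = 20/400 = 0.05, a_OO = 0/400 = 0.00
I − A =
  [   0.65    -0.15    -0.15    -0.15]
  [   0.00     0.90    -0.05    -0.40]
  [  -0.20    -0.45     0.55    -0.05]
  [  -0.05    -0.05    -0.05     1.00]
Compute the cofactors C_ij = (−1)^(i+j)·(3×3 minor ij) of I−A; the adjugate is their transpose:
adj(I−A) = Cᵀ =
  [ 0.450125   0.157500   0.149625   0.138000]
  [ 0.025125   0.319875   0.048125   0.134125]
  [ 0.187250   0.322625   0.562250   0.185250]
  [ 0.033125   0.040000   0.038000   0.278625]
det(I−A) = Σ_j (I−A)_1j·C_1j = (0.65)(0.450125) + (-0.15)(0.025125) + (-0.15)(0.187250) + (-0.15)(0.033125) = 0.25575625
(I − A)⁻¹ = adj(I−A) / det(I−A) ≈
  [   1.7600     0.6158     0.5850     0.5396]
  [   0.0982     1.2507     0.1882     0.5244]
  [   0.7321     1.2615     2.1984     0.7243]
  [   0.1295     0.1564     0.1486     1.0894]
Δx = (I − A)⁻¹ Δd with Δd having +15 in the Construction component and 0 elsewhere.
So Δx_F = L_FC · (+15), where L_FC = adj(I−A)_FC / det(I−A) = 0.157500 / 0.25575625.
Δx_F = 0.157500 × (+15) / 0.25575625 = 2.3625 / 0.25575625 ≈ 9.24.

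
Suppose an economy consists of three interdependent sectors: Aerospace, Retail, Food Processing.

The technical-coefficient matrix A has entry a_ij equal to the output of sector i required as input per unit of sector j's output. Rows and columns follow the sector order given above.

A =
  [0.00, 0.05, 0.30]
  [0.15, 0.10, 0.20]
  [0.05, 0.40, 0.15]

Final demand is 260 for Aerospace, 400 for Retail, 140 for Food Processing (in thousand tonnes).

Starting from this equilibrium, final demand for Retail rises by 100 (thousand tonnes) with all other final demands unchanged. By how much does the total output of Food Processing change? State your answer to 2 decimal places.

Δx_F = 62.25

I − A =
  [   1.00    -0.05    -0.30]
  [  -0.15     0.90    -0.20]
  [  -0.05    -0.40     0.85]
Cofactors of I−A, C_ij = (−1)^(i+j)·(minor ij) (rows/columns in the sector order above):
  C_11 = (0.90)(0.85) − (-0.20)(-0.40) = 0.6850
  C_12 = −[(-0.15)(0.85) − (-0.20)(-0.05)] = 0.1375
  C_13 = (-0.15)(-0.40) − (0.90)(-0.05) = 0.1050
  C_21 = −[(-0.05)(0.85) − (-0.30)(-0.40)] = 0.1625
  C_22 = (1.00)(0.85) − (-0.30)(-0.05) = 0.8350
  C_23 = −[(1.00)(-0.40) − (-0.05)(-0.05)] = 0.4025
  C_31 = (-0.05)(-0.20) − (-0.30)(0.90) = 0.2800
  C_32 = −[(1.00)(-0.20) − (-0.30)(-0.15)] = 0.2450
  C_33 = (1.00)(0.90) − (-0.05)(-0.15) = 0.8925
det(I−A) = Σ_j (I−A)_1j·C_1j = (1.00)(0.6850) + (-0.05)(0.1375) + (-0.30)(0.1050) = 0.646625
adj(I−A) = Cᵀ =
  [ 0.6850   0.1625   0.2800]
  [ 0.1375   0.8350   0.2450]
  [ 0.1050   0.4025   0.8925]
(I − A)⁻¹ = adj(I−A) / det(I−A) ≈
  [   1.0593     0.2513     0.4330]
  [   0.2126     1.2913     0.3789]
  [   0.1624     0.6225     1.3802]
Δx = (I − A)⁻¹ Δd with Δd having +100 in the Retail component and 0 elsewhere.
So Δx_F = L_FR · (+100), where L_FR = adj(I−A)_FR / det(I−A) = 0.4025 / 0.646625.
Δx_F = 0.4025 × (+100) / 0.646625 = 40.25 / 0.646625 ≈ 62.25.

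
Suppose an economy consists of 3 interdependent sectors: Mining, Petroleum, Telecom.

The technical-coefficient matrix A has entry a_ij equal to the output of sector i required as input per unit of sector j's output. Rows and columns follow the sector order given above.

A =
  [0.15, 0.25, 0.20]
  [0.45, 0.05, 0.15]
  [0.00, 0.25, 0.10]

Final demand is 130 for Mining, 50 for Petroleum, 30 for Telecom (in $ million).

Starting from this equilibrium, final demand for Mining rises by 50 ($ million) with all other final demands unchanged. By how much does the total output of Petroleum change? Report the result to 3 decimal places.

I − A =
  [   0.85    -0.25    -0.20]
  [  -0.45     0.95    -0.15]
  [   0.00    -0.25     0.90]
Cofactors of I−A, C_ij = (−1)^(i+j)·(minor ij) (rows/columns in the sector order above):
  C_11 = (0.95)(0.90) − (-0.15)(-0.25) = 0.8175
  C_12 = −[(-0.45)(0.90) − (-0.15)(0.00)] = 0.4050
  C_13 = (-0.45)(-0.25) − (0.95)(0.00) = 0.1125
  C_21 = −[(-0.25)(0.90) − (-0.20)(-0.25)] = 0.2750
  C_22 = (0.85)(0.90) − (-0.20)(0.00) = 0.7650
  C_23 = −[(0.85)(-0.25) − (-0.25)(0.00)] = 0.2125
  C_31 = (-0.25)(-0.15) − (-0.20)(0.95) = 0.2275
  C_32 = −[(0.85)(-0.15) − (-0.20)(-0.45)] = 0.2175
  C_33 = (0.85)(0.95) − (-0.25)(-0.45) = 0.6950
det(I−A) = Σ_j (I−A)_1j·C_1j = (0.85)(0.8175) + (-0.25)(0.4050) + (-0.20)(0.1125) = 0.571125
adj(I−A) = Cᵀ =
  [ 0.8175   0.2750   0.2275]
  [ 0.4050   0.7650   0.2175]
  [ 0.1125   0.2125   0.6950]
(I − A)⁻¹ = adj(I−A) / det(I−A) ≈
  [   1.4314     0.4815     0.3983]
  [   0.7091     1.3395     0.3808]
  [   0.1970     0.3721     1.2169]
Δx = (I − A)⁻¹ Δd with Δd having +50 in the Mining component and 0 elsewhere.
So Δx_2 = L_21 · (+50), where L_21 = adj(I−A)_21 / det(I−A) = 0.4050 / 0.571125.
Δx_2 = 0.4050 × (+50) / 0.571125 = 20.25 / 0.571125 ≈ 35.456.

Δx_2 = 35.456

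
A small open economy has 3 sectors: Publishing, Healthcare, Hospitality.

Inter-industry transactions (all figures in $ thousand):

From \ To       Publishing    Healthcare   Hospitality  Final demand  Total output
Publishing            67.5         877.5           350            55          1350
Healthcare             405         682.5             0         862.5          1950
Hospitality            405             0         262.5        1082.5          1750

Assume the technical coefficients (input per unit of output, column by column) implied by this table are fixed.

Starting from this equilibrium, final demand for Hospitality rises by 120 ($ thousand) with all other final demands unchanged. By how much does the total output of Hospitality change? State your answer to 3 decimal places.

Δx_3 = 156.012

Technical coefficients a_ij = z_ij / X_j:
  a_11 = 67.5/1350 = 0.05, a_21 = 405/1350 = 0.30, a_31 = 405/1350 = 0.30
  a_12 = 877.5/1950 = 0.45, a_22 = 682.5/1950 = 0.35, a_32 = 0/1950 = 0.00
  a_13 = 350/1750 = 0.20, a_23 = 0/1750 = 0.00, a_33 = 262.5/1750 = 0.15
I − A =
  [   0.95    -0.45    -0.20]
  [  -0.30     0.65     0.00]
  [  -0.30     0.00     0.85]
Cofactors of I−A, C_ij = (−1)^(i+j)·(minor ij) (rows/columns in the sector order above):
  C_11 = (0.65)(0.85) − (0.00)(0.00) = 0.5525
  C_12 = −[(-0.30)(0.85) − (0.00)(-0.30)] = 0.2550
  C_13 = (-0.30)(0.00) − (0.65)(-0.30) = 0.1950
  C_21 = −[(-0.45)(0.85) − (-0.20)(0.00)] = 0.3825
  C_22 = (0.95)(0.85) − (-0.20)(-0.30) = 0.7475
  C_23 = −[(0.95)(0.00) − (-0.45)(-0.30)] = 0.1350
  C_31 = (-0.45)(0.00) − (-0.20)(0.65) = 0.1300
  C_32 = −[(0.95)(0.00) − (-0.20)(-0.30)] = 0.0600
  C_33 = (0.95)(0.65) − (-0.45)(-0.30) = 0.4825
det(I−A) = Σ_j (I−A)_1j·C_1j = (0.95)(0.5525) + (-0.45)(0.2550) + (-0.20)(0.1950) = 0.371125
adj(I−A) = Cᵀ =
  [ 0.5525   0.3825   0.1300]
  [ 0.2550   0.7475   0.0600]
  [ 0.1950   0.1350   0.4825]
(I − A)⁻¹ = adj(I−A) / det(I−A) ≈
  [   1.4887     1.0307     0.3503]
  [   0.6871     2.0141     0.1617]
  [   0.5254     0.3638     1.3001]
Δx = (I − A)⁻¹ Δd with Δd having +120 in the Hospitality component and 0 elsewhere.
So Δx_3 = L_33 · (+120), where L_33 = adj(I−A)_33 / det(I−A) = 0.4825 / 0.371125.
Δx_3 = 0.4825 × (+120) / 0.371125 = 57.90 / 0.371125 ≈ 156.012.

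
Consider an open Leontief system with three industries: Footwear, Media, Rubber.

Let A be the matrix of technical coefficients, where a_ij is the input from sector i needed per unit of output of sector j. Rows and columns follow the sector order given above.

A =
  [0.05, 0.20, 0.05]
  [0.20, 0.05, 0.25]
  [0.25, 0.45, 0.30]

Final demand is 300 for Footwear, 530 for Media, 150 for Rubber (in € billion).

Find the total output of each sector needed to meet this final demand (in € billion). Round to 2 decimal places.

I − A =
  [   0.95    -0.20    -0.05]
  [  -0.20     0.95    -0.25]
  [  -0.25    -0.45     0.70]
Cofactors of I−A, C_ij = (−1)^(i+j)·(minor ij) (rows/columns in the sector order above):
  C_11 = (0.95)(0.70) − (-0.25)(-0.45) = 0.5525
  C_12 = −[(-0.20)(0.70) − (-0.25)(-0.25)] = 0.2025
  C_13 = (-0.20)(-0.45) − (0.95)(-0.25) = 0.3275
  C_21 = −[(-0.20)(0.70) − (-0.05)(-0.45)] = 0.1625
  C_22 = (0.95)(0.70) − (-0.05)(-0.25) = 0.6525
  C_23 = −[(0.95)(-0.45) − (-0.20)(-0.25)] = 0.4775
  C_31 = (-0.20)(-0.25) − (-0.05)(0.95) = 0.0975
  C_32 = −[(0.95)(-0.25) − (-0.05)(-0.20)] = 0.2475
  C_33 = (0.95)(0.95) − (-0.20)(-0.20) = 0.8625
det(I−A) = Σ_j (I−A)_1j·C_1j = (0.95)(0.5525) + (-0.20)(0.2025) + (-0.05)(0.3275) = 0.4680
adj(I−A) = Cᵀ =
  [ 0.5525   0.1625   0.0975]
  [ 0.2025   0.6525   0.2475]
  [ 0.3275   0.4775   0.8625]
(I − A)⁻¹ = adj(I−A) / det(I−A) ≈
  [   1.1806     0.3472     0.2083]
  [   0.4327     1.3942     0.5288]
  [   0.6998     1.0203     1.8429]
x = (I − A)⁻¹ d = adj(I−A)·d / det(I−A), with det(I−A) = 0.4680:
  x_1 = (0.5525·300 + 0.1625·530 + 0.0975·150) / 0.4680 = 266.50 / 0.4680 ≈ 569.44
  x_2 = (0.2025·300 + 0.6525·530 + 0.2475·150) / 0.4680 = 443.70 / 0.4680 ≈ 948.08
  x_3 = (0.3275·300 + 0.4775·530 + 0.8625·150) / 0.4680 = 480.70 / 0.4680 ≈ 1027.14

x_1 = 569.44, x_2 = 948.08, x_3 = 1027.14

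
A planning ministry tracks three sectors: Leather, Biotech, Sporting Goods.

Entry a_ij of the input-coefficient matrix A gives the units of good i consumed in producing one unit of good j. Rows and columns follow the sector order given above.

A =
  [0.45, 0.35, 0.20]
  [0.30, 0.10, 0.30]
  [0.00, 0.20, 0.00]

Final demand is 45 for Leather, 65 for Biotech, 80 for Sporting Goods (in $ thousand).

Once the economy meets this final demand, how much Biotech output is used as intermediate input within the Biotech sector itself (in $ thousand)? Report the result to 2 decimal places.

I − A =
  [   0.55    -0.35    -0.20]
  [  -0.30     0.90    -0.30]
  [   0.00    -0.20     1.00]
Cofactors of I−A, C_ij = (−1)^(i+j)·(minor ij) (rows/columns in the sector order above):
  C_11 = (0.90)(1.00) − (-0.30)(-0.20) = 0.8400
  C_12 = −[(-0.30)(1.00) − (-0.30)(0.00)] = 0.3000
  C_13 = (-0.30)(-0.20) − (0.90)(0.00) = 0.0600
  C_21 = −[(-0.35)(1.00) − (-0.20)(-0.20)] = 0.3900
  C_22 = (0.55)(1.00) − (-0.20)(0.00) = 0.5500
  C_23 = −[(0.55)(-0.20) − (-0.35)(0.00)] = 0.1100
  C_31 = (-0.35)(-0.30) − (-0.20)(0.90) = 0.2850
  C_32 = −[(0.55)(-0.30) − (-0.20)(-0.30)] = 0.2250
  C_33 = (0.55)(0.90) − (-0.35)(-0.30) = 0.3900
det(I−A) = Σ_j (I−A)_1j·C_1j = (0.55)(0.8400) + (-0.35)(0.3000) + (-0.20)(0.0600) = 0.3450
adj(I−A) = Cᵀ =
  [ 0.8400   0.3900   0.2850]
  [ 0.3000   0.5500   0.2250]
  [ 0.0600   0.1100   0.3900]
(I − A)⁻¹ = adj(I−A) / det(I−A) ≈
  [   2.4348     1.1304     0.8261]
  [   0.8696     1.5942     0.6522]
  [   0.1739     0.3188     1.1304]
First solve x = (I − A)⁻¹ d = adj(I−A)·d / det(I−A); in particular x_2 = (0.3000·45 + 0.5500·65 + 0.2250·80) / 0.3450 = 67.25 / 0.3450 ≈ 194.9275.
Intermediate flow from 2 to 2: z_22 = a_22 · x_2 = 0.10 × 67.25 / 0.3450 = 6.725 / 0.3450 ≈ 19.49.

z_22 = 19.49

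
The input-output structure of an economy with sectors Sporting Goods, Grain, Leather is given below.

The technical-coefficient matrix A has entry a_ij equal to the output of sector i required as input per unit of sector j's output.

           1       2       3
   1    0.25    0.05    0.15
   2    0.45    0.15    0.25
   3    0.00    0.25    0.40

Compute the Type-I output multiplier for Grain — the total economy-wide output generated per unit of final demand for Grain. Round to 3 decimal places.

I − A =
  [   0.75    -0.05    -0.15]
  [  -0.45     0.85    -0.25]
  [   0.00    -0.25     0.60]
Cofactors of I−A, C_ij = (−1)^(i+j)·(minor ij) (rows/columns in the sector order above):
  C_11 = (0.85)(0.60) − (-0.25)(-0.25) = 0.4475
  C_12 = −[(-0.45)(0.60) − (-0.25)(0.00)] = 0.2700
  C_13 = (-0.45)(-0.25) − (0.85)(0.00) = 0.1125
  C_21 = −[(-0.05)(0.60) − (-0.15)(-0.25)] = 0.0675
  C_22 = (0.75)(0.60) − (-0.15)(0.00) = 0.4500
  C_23 = −[(0.75)(-0.25) − (-0.05)(0.00)] = 0.1875
  C_31 = (-0.05)(-0.25) − (-0.15)(0.85) = 0.1400
  C_32 = −[(0.75)(-0.25) − (-0.15)(-0.45)] = 0.2550
  C_33 = (0.75)(0.85) − (-0.05)(-0.45) = 0.6150
det(I−A) = Σ_j (I−A)_1j·C_1j = (0.75)(0.4475) + (-0.05)(0.2700) + (-0.15)(0.1125) = 0.30525
adj(I−A) = Cᵀ =
  [ 0.4475   0.0675   0.1400]
  [ 0.2700   0.4500   0.2550]
  [ 0.1125   0.1875   0.6150]
(I − A)⁻¹ = adj(I−A) / det(I−A) ≈
  [   1.4660     0.2211     0.4586]
  [   0.8845     1.4742     0.8354]
  [   0.3686     0.6143     2.0147]
The output multiplier for sector j is the column-j sum of the Leontief inverse (I − A)⁻¹ = adj(I−A) / det(I−A).
Column 2 of adj(I−A): (0.0675, 0.4500, 0.1875); det(I−A) = 0.30525.
m_2 = (0.0675 + 0.4500 + 0.1875) / 0.30525 = 0.705 / 0.30525 ≈ 2.310.

m_2 = 2.310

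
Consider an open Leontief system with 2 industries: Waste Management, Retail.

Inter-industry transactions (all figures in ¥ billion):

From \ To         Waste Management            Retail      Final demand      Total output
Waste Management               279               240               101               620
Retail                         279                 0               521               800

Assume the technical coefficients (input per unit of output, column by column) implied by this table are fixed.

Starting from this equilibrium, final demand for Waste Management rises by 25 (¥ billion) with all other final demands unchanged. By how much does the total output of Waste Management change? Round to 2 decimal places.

Technical coefficients a_ij = z_ij / X_j:
  a_WW = 279/620 = 0.45, a_RW = 279/620 = 0.45
  a_WR = 240/800 = 0.30, a_RR = 0/800 = 0.00
I − A =
  [   0.55    -0.30]
  [  -0.45     1.00]
det(I−A) = (0.55)(1.00) − (-0.30)(-0.45) = 0.4150
adj(I−A) = [[1.00, 0.30], [0.45, 0.55]]
(I − A)⁻¹ = adj(I−A) / det(I−A) ≈
  [   2.4096     0.7229]
  [   1.0843     1.3253]
Δx = (I − A)⁻¹ Δd with Δd having +25 in the Waste Management component and 0 elsewhere.
So Δx_W = L_WW · (+25), where L_WW = adj(I−A)_WW / det(I−A) = 1.00 / 0.4150.
Δx_W = 1.00 × (+25) / 0.4150 = 25.00 / 0.4150 ≈ 60.24.

Δx_W = 60.24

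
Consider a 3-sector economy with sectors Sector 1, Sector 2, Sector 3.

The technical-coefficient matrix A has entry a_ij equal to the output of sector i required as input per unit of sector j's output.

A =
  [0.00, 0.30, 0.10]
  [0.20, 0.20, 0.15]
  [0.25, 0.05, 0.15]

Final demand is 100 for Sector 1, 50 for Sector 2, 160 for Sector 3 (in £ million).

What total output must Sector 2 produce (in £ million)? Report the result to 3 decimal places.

I − A =
  [   1.00    -0.30    -0.10]
  [  -0.20     0.80    -0.15]
  [  -0.25    -0.05     0.85]
Cofactors of I−A, C_ij = (−1)^(i+j)·(minor ij) (rows/columns in the sector order above):
  C_11 = (0.80)(0.85) − (-0.15)(-0.05) = 0.6725
  C_12 = −[(-0.20)(0.85) − (-0.15)(-0.25)] = 0.2075
  C_13 = (-0.20)(-0.05) − (0.80)(-0.25) = 0.2100
  C_21 = −[(-0.30)(0.85) − (-0.10)(-0.05)] = 0.2600
  C_22 = (1.00)(0.85) − (-0.10)(-0.25) = 0.8250
  C_23 = −[(1.00)(-0.05) − (-0.30)(-0.25)] = 0.1250
  C_31 = (-0.30)(-0.15) − (-0.10)(0.80) = 0.1250
  C_32 = −[(1.00)(-0.15) − (-0.10)(-0.20)] = 0.1700
  C_33 = (1.00)(0.80) − (-0.30)(-0.20) = 0.7400
det(I−A) = Σ_j (I−A)_1j·C_1j = (1.00)(0.6725) + (-0.30)(0.2075) + (-0.10)(0.2100) = 0.58925
adj(I−A) = Cᵀ =
  [ 0.6725   0.2600   0.1250]
  [ 0.2075   0.8250   0.1700]
  [ 0.2100   0.1250   0.7400]
(I − A)⁻¹ = adj(I−A) / det(I−A) ≈
  [   1.1413     0.4412     0.2121]
  [   0.3521     1.4001     0.2885]
  [   0.3564     0.2121     1.2558]
x = (I − A)⁻¹ d = adj(I−A)·d / det(I−A), with det(I−A) = 0.58925:
  x_1 = (0.6725·100 + 0.2600·50 + 0.1250·160) / 0.58925 = 100.25 / 0.58925 ≈ 170.132
  x_2 = (0.2075·100 + 0.8250·50 + 0.1700·160) / 0.58925 = 89.20 / 0.58925 ≈ 151.379
  x_3 = (0.2100·100 + 0.1250·50 + 0.7400·160) / 0.58925 = 145.65 / 0.58925 ≈ 247.179

x_2 = 151.379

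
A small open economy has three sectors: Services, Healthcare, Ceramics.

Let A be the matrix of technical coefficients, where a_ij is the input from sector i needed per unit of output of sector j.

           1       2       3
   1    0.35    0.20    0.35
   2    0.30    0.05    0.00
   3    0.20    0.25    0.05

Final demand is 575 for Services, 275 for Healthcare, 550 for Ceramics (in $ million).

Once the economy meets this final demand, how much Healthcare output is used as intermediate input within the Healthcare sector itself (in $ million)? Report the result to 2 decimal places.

z_22 = 42.60

I − A =
  [   0.65    -0.20    -0.35]
  [  -0.30     0.95     0.00]
  [  -0.20    -0.25     0.95]
Cofactors of I−A, C_ij = (−1)^(i+j)·(minor ij) (rows/columns in the sector order above):
  C_11 = (0.95)(0.95) − (0.00)(-0.25) = 0.9025
  C_12 = −[(-0.30)(0.95) − (0.00)(-0.20)] = 0.2850
  C_13 = (-0.30)(-0.25) − (0.95)(-0.20) = 0.2650
  C_21 = −[(-0.20)(0.95) − (-0.35)(-0.25)] = 0.2775
  C_22 = (0.65)(0.95) − (-0.35)(-0.20) = 0.5475
  C_23 = −[(0.65)(-0.25) − (-0.20)(-0.20)] = 0.2025
  C_31 = (-0.20)(0.00) − (-0.35)(0.95) = 0.3325
  C_32 = −[(0.65)(0.00) − (-0.35)(-0.30)] = 0.1050
  C_33 = (0.65)(0.95) − (-0.20)(-0.30) = 0.5575
det(I−A) = Σ_j (I−A)_1j·C_1j = (0.65)(0.9025) + (-0.20)(0.2850) + (-0.35)(0.2650) = 0.436875
adj(I−A) = Cᵀ =
  [ 0.9025   0.2775   0.3325]
  [ 0.2850   0.5475   0.1050]
  [ 0.2650   0.2025   0.5575]
(I − A)⁻¹ = adj(I−A) / det(I−A) ≈
  [   2.0658     0.6352     0.7611]
  [   0.6524     1.2532     0.2403]
  [   0.6066     0.4635     1.2761]
First solve x = (I − A)⁻¹ d = adj(I−A)·d / det(I−A); in particular x_2 = (0.2850·575 + 0.5475·275 + 0.1050·550) / 0.436875 = 372.1875 / 0.436875 ≈ 851.9313.
Intermediate flow from 2 to 2: z_22 = a_22 · x_2 = 0.05 × 372.1875 / 0.436875 = 18.609375 / 0.436875 ≈ 42.60.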